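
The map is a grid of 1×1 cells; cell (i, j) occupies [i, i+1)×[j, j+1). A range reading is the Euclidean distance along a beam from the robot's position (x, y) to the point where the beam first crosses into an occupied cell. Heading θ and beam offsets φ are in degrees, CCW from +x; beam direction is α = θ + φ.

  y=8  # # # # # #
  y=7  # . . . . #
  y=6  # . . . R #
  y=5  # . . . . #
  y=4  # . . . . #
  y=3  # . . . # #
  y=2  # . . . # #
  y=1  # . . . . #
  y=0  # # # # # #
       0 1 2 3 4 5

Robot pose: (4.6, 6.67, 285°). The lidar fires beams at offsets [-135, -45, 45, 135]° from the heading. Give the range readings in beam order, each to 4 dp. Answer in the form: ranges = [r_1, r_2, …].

beam 1: φ=-135°, α=150°
  cosα=-0.8660 sinα=0.5000 | (4,6) | tMaxX 0.6928 tMaxY 0.6600 | tΔX 1.1547 tΔY 2.0000
    t=0.6600 [y] (4,7)
    t=0.6928 [x] (3,7)
    t=1.8475 [x] (2,7)
    t=2.6600 [y] (2,8) — stop
  → r_1 = 2.6600
beam 2: φ=-45°, α=240°
  cosα=-0.5000 sinα=-0.8660 | (4,6) | tMaxX 1.2000 tMaxY 0.7736 | tΔX 2.0000 tΔY 1.1547
    t=0.7736 [y] (4,5)
    t=1.2000 [x] (3,5)
    t=1.9283 [y] (3,4)
    t=3.0831 [y] (3,3)
    t=3.2000 [x] (2,3)
    t=4.2378 [y] (2,2)
    t=5.2000 [x] (1,2)
    t=5.3925 [y] (1,1)
    t=6.5472 [y] (1,0) — stop
  → r_2 = 6.5472
beam 3: φ=45°, α=330°
  cosα=0.8660 sinα=-0.5000 | (4,6) | tMaxX 0.4619 tMaxY 1.3400 | tΔX 1.1547 tΔY 2.0000
    t=0.4619 [x] (5,6) — stop
  → r_3 = 0.4619
beam 4: φ=135°, α=60°
  cosα=0.5000 sinα=0.8660 | (4,6) | tMaxX 0.8000 tMaxY 0.3811 | tΔX 2.0000 tΔY 1.1547
    t=0.3811 [y] (4,7)
    t=0.8000 [x] (5,7) — stop
  → r_4 = 0.8000

ranges = [2.6600, 6.5472, 0.4619, 0.8000]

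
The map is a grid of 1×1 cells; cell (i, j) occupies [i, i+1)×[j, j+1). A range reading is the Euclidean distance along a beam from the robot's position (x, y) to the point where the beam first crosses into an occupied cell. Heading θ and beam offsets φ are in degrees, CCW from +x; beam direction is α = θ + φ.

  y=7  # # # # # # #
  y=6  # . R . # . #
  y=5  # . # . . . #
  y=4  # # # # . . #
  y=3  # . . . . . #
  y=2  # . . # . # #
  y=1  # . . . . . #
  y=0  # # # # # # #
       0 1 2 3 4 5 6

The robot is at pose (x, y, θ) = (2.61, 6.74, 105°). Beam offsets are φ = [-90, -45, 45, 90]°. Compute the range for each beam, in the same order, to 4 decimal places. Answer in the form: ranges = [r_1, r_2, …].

ranges = [1.0046, 0.3002, 0.5200, 1.6668]

beam 1: φ=-90°, α=15°
  dir = (cos 15°, sin 15°) = (0.9659, 0.2588); from cell (2,6)
  next x-line at t=0.4038, next y-line at t=1.0046; Δt_x=1.0353, Δt_y=3.8637
    x: enter (3,6) at t=0.4038
    y: enter (3,7) at t=1.0046 ← occupied
  → r_1 = 1.0046
beam 2: φ=-45°, α=60°
  dir = (cos 60°, sin 60°) = (0.5000, 0.8660); from cell (2,6)
  next x-line at t=0.7800, next y-line at t=0.3002; Δt_x=2.0000, Δt_y=1.1547
    y: enter (2,7) at t=0.3002 ← occupied
  → r_2 = 0.3002
beam 3: φ=45°, α=150°
  dir = (cos 150°, sin 150°) = (-0.8660, 0.5000); from cell (2,6)
  next x-line at t=0.7044, next y-line at t=0.5200; Δt_x=1.1547, Δt_y=2.0000
    y: enter (2,7) at t=0.5200 ← occupied
  → r_3 = 0.5200
beam 4: φ=90°, α=195°
  dir = (cos 195°, sin 195°) = (-0.9659, -0.2588); from cell (2,6)
  next x-line at t=0.6315, next y-line at t=2.8591; Δt_x=1.0353, Δt_y=3.8637
    x: enter (1,6) at t=0.6315
    x: enter (0,6) at t=1.6668 ← occupied
  → r_4 = 1.6668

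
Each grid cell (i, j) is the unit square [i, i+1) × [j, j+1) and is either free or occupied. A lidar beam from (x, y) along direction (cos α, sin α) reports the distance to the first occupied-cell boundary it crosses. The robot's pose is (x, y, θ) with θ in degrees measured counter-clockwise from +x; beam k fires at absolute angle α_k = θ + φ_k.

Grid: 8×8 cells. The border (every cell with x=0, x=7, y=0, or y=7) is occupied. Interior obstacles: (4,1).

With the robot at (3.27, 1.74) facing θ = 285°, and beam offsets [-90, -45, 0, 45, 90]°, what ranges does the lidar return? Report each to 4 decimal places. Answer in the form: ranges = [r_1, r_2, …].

beam 1: φ=-90°, α=195°
  cosα=-0.9659 sinα=-0.2588 | (3,1) | tMaxX 0.2795 tMaxY 2.8591 | tΔX 1.0353 tΔY 3.8637
    t=0.2795 [x] (2,1)
    t=1.3148 [x] (1,1)
    t=2.3501 [x] (0,1) — stop
  → r_1 = 2.3501
beam 2: φ=-45°, α=240°
  cosα=-0.5000 sinα=-0.8660 | (3,1) | tMaxX 0.5400 tMaxY 0.8545 | tΔX 2.0000 tΔY 1.1547
    t=0.5400 [x] (2,1)
    t=0.8545 [y] (2,0) — stop
  → r_2 = 0.8545
beam 3: φ=0°, α=285°
  cosα=0.2588 sinα=-0.9659 | (3,1) | tMaxX 2.8205 tMaxY 0.7661 | tΔX 3.8637 tΔY 1.0353
    t=0.7661 [y] (3,0) — stop
  → r_3 = 0.7661
beam 4: φ=45°, α=330°
  cosα=0.8660 sinα=-0.5000 | (3,1) | tMaxX 0.8429 tMaxY 1.4800 | tΔX 1.1547 tΔY 2.0000
    t=0.8429 [x] (4,1) — stop
  → r_4 = 0.8429
beam 5: φ=90°, α=15°
  cosα=0.9659 sinα=0.2588 | (3,1) | tMaxX 0.7558 tMaxY 1.0046 | tΔX 1.0353 tΔY 3.8637
    t=0.7558 [x] (4,1) — stop
  → r_5 = 0.7558

ranges = [2.3501, 0.8545, 0.7661, 0.8429, 0.7558]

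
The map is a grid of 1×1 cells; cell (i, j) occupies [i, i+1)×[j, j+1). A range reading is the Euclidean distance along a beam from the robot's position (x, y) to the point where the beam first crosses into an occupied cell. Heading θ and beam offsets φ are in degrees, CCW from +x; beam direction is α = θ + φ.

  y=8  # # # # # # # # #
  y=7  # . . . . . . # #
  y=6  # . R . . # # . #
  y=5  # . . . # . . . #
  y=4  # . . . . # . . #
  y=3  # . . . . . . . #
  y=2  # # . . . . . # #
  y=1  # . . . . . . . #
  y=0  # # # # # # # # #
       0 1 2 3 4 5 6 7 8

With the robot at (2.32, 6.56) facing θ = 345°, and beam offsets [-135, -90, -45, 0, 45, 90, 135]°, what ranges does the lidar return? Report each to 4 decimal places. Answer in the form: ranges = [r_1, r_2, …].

beam 1: φ=-135°, α=210°
  cosα=-0.8660 sinα=-0.5000 | (2,6) | tMaxX 0.3695 tMaxY 1.1200 | tΔX 1.1547 tΔY 2.0000
    t=0.3695 [x] (1,6)
    t=1.1200 [y] (1,5)
    t=1.5242 [x] (0,5) — stop
  → r_1 = 1.5242
beam 2: φ=-90°, α=255°
  cosα=-0.2588 sinα=-0.9659 | (2,6) | tMaxX 1.2364 tMaxY 0.5798 | tΔX 3.8637 tΔY 1.0353
    t=0.5798 [y] (2,5)
    t=1.2364 [x] (1,5)
    t=1.6150 [y] (1,4)
    t=2.6503 [y] (1,3)
    t=3.6856 [y] (1,2) — stop
  → r_2 = 3.6856
beam 3: φ=-45°, α=300°
  cosα=0.5000 sinα=-0.8660 | (2,6) | tMaxX 1.3600 tMaxY 0.6466 | tΔX 2.0000 tΔY 1.1547
    t=0.6466 [y] (2,5)
    t=1.3600 [x] (3,5)
    t=1.8013 [y] (3,4)
    t=2.9560 [y] (3,3)
    t=3.3600 [x] (4,3)
    t=4.1107 [y] (4,2)
    t=5.2654 [y] (4,1)
    t=5.3600 [x] (5,1)
    t=6.4201 [y] (5,0) — stop
  → r_3 = 6.4201
beam 4: φ=0°, α=345°
  cosα=0.9659 sinα=-0.2588 | (2,6) | tMaxX 0.7040 tMaxY 2.1637 | tΔX 1.0353 tΔY 3.8637
    t=0.7040 [x] (3,6)
    t=1.7393 [x] (4,6)
    t=2.1637 [y] (4,5) — stop
  → r_4 = 2.1637
beam 5: φ=45°, α=30°
  cosα=0.8660 sinα=0.5000 | (2,6) | tMaxX 0.7852 tMaxY 0.8800 | tΔX 1.1547 tΔY 2.0000
    t=0.7852 [x] (3,6)
    t=0.8800 [y] (3,7)
    t=1.9399 [x] (4,7)
    t=2.8800 [y] (4,8) — stop
  → r_5 = 2.8800
beam 6: φ=90°, α=75°
  cosα=0.2588 sinα=0.9659 | (2,6) | tMaxX 2.6273 tMaxY 0.4555 | tΔX 3.8637 tΔY 1.0353
    t=0.4555 [y] (2,7)
    t=1.4908 [y] (2,8) — stop
  → r_6 = 1.4908
beam 7: φ=135°, α=120°
  cosα=-0.5000 sinα=0.8660 | (2,6) | tMaxX 0.6400 tMaxY 0.5081 | tΔX 2.0000 tΔY 1.1547
    t=0.5081 [y] (2,7)
    t=0.6400 [x] (1,7)
    t=1.6628 [y] (1,8) — stop
  → r_7 = 1.6628

ranges = [1.5242, 3.6856, 6.4201, 2.1637, 2.8800, 1.4908, 1.6628]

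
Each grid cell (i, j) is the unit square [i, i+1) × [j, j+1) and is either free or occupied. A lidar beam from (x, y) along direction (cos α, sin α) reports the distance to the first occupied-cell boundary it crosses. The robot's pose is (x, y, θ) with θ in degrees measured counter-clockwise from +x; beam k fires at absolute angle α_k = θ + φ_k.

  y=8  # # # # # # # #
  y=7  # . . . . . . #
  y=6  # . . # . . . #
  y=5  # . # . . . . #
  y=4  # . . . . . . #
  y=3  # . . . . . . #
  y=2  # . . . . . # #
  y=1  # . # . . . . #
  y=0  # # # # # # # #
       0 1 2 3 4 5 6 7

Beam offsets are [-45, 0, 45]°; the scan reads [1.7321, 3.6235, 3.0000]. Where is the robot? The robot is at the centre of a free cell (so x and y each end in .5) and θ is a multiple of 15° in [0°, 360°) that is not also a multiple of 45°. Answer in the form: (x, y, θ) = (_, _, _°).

Candidates: 38 free-cell centres × 16 headings = 608 poses. Raycast each; keep the one whose scan matches to 4 dp.
  (6.5, 1.5, 165°): beam 1 = 0.5774 ≠ 1.7321 ✗
  (2.5, 3.5, 150°): beam 1 = 1.5529 ≠ 1.7321 ✗
  (4.5, 5.5, 285°): beam 1 = 4.0415 ≠ 1.7321 ✗
  (5.5, 1.5, 345°): beam 1 = 0.5774 ≠ 1.7321 ✗
  …
  (4.5, 4.5, 195°): r_1=1.7321, r_2=3.6235, r_3=3.0000 — all match ✓
Only this pose fits every beam.

(x, y, θ) = (4.5, 4.5, 195°)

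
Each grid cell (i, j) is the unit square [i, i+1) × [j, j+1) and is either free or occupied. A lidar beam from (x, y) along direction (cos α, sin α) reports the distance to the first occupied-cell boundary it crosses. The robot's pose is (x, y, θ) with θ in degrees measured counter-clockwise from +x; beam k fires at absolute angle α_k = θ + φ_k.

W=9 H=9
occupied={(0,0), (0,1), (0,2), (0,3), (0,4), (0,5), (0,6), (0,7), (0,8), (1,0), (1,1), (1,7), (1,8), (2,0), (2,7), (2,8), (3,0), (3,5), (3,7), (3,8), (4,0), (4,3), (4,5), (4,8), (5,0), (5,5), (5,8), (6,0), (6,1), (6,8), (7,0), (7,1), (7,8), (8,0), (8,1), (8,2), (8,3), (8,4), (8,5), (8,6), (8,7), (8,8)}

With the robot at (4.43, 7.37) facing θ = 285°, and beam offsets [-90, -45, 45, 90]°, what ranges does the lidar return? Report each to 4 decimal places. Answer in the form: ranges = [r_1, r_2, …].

beam 1: φ=-90°, α=195°
  d=(-0.9659,-0.2588)  start (4,7)  tX=0.4452 tY=1.4296  stride 1/|dx|=1.0353 1/|dy|=3.8637
    cross x-line → (3,7), t=0.4452 (wall)
  → r_1 = 0.4452
beam 2: φ=-45°, α=240°
  d=(-0.5000,-0.8660)  start (4,7)  tX=0.8600 tY=0.4272  stride 1/|dx|=2.0000 1/|dy|=1.1547
    cross y-line → (4,6), t=0.4272
    cross x-line → (3,6), t=0.8600
    cross y-line → (3,5), t=1.5819 (wall)
  → r_2 = 1.5819
beam 3: φ=45°, α=330°
  d=(0.8660,-0.5000)  start (4,7)  tX=0.6582 tY=0.7400  stride 1/|dx|=1.1547 1/|dy|=2.0000
    cross x-line → (5,7), t=0.6582
    cross y-line → (5,6), t=0.7400
    cross x-line → (6,6), t=1.8129
    cross y-line → (6,5), t=2.7400
    cross x-line → (7,5), t=2.9676
    cross x-line → (8,5), t=4.1223 (wall)
  → r_3 = 4.1223
beam 4: φ=90°, α=15°
  d=(0.9659,0.2588)  start (4,7)  tX=0.5901 tY=2.4341  stride 1/|dx|=1.0353 1/|dy|=3.8637
    cross x-line → (5,7), t=0.5901
    cross x-line → (6,7), t=1.6254
    cross y-line → (6,8), t=2.4341 (wall)
  → r_4 = 2.4341

ranges = [0.4452, 1.5819, 4.1223, 2.4341]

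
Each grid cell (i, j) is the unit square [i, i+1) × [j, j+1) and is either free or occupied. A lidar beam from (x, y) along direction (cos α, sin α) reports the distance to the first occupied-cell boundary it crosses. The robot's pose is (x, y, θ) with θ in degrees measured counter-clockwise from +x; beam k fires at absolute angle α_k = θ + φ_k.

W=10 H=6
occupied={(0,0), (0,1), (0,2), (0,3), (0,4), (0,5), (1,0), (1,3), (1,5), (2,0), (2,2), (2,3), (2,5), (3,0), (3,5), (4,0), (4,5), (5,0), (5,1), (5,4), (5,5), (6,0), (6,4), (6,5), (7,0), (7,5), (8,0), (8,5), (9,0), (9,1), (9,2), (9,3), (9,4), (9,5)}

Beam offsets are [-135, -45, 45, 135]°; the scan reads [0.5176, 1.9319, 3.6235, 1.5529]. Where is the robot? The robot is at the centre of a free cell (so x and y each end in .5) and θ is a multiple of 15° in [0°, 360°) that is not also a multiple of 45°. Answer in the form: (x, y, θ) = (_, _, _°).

(x, y, θ) = (3.5, 4.5, 240°)

Enumerate (i+0.5, j+0.5, θ) over the 26 free cells and 16 admissible headings. For each, cast all 4 beams and compare to the given ranges.
  (1.5, 4.5, 210°): beam 2 = 0.5176 ≠ 1.9319 ✗
  (8.5, 1.5, 15°): beam 1 = 0.5774 ≠ 0.5176 ✗
  (8.5, 1.5, 30°): beam 2 = 0.5176 ≠ 1.9319 ✗
  …
  (3.5, 4.5, 240°): r_1=0.5176, r_2=1.9319, r_3=3.6235, r_4=1.5529 — all match ✓
No second candidate reproduces the full scan.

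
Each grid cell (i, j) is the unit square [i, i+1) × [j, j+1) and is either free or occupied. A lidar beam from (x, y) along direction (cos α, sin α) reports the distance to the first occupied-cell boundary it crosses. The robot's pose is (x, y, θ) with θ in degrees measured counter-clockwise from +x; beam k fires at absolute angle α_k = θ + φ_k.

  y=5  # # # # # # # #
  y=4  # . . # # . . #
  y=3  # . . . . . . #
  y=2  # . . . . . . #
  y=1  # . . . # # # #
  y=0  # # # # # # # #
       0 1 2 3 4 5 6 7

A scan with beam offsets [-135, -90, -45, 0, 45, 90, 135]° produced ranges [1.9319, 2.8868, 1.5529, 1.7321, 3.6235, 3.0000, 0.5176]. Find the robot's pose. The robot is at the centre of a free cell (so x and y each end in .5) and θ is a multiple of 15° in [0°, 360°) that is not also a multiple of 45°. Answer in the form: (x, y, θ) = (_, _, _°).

(x, y, θ) = (4.5, 2.5, 120°)

The pose lattice has 19·16 = 304 candidates. Test each by forward raycasting.
  (6.5, 3.5, 15°): beam 1 = 1.7321 ≠ 1.9319 ✗
  (6.5, 3.5, 75°): beam 1 = 1.0000 ≠ 1.9319 ✗
  (3.5, 1.5, 330°): beam 2 = 0.5774 ≠ 2.8868 ✗
  …
  (4.5, 2.5, 120°): r_1=1.9319, r_2=2.8868, r_3=1.5529, r_4=1.7321, r_5=3.6235, r_6=3.0000, r_7=0.5176 — all match ✓
Unique over the lattice → pose = (4.5, 2.5, 120°).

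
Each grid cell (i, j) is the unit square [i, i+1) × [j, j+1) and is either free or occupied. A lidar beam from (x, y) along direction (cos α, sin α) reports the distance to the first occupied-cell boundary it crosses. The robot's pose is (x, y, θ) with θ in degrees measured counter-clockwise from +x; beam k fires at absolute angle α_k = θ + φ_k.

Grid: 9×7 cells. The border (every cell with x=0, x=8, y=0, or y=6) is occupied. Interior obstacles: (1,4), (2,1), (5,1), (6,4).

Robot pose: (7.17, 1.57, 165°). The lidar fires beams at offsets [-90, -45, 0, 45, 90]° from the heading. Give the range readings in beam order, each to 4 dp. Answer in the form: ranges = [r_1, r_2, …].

beam 1: φ=-90°, α=75°
  direction (0.2588, 0.9659); cell (7,1); t to first gridline: x 3.2069, y 0.4452 (then +3.8637 / +1.0353)
    (7,2) via y @ 0.4452
    (7,3) via y @ 1.4804
    (7,4) via y @ 2.5157
    (8,4) via x @ 3.2069  # hit
  → r_1 = 3.2069
beam 2: φ=-45°, α=120°
  direction (-0.5000, 0.8660); cell (7,1); t to first gridline: x 0.3400, y 0.4965 (then +2.0000 / +1.1547)
    (6,1) via x @ 0.3400
    (6,2) via y @ 0.4965
    (6,3) via y @ 1.6512
    (5,3) via x @ 2.3400
    (5,4) via y @ 2.8059
    (5,5) via y @ 3.9606
    (4,5) via x @ 4.3400
    (4,6) via y @ 5.1153  # hit
  → r_2 = 5.1153
beam 3: φ=0°, α=165°
  direction (-0.9659, 0.2588); cell (7,1); t to first gridline: x 0.1760, y 1.6614 (then +1.0353 / +3.8637)
    (6,1) via x @ 0.1760
    (5,1) via x @ 1.2113  # hit
  → r_3 = 1.2113
beam 4: φ=45°, α=210°
  direction (-0.8660, -0.5000); cell (7,1); t to first gridline: x 0.1963, y 1.1400 (then +1.1547 / +2.0000)
    (6,1) via x @ 0.1963
    (6,0) via y @ 1.1400  # hit
  → r_4 = 1.1400
beam 5: φ=90°, α=255°
  direction (-0.2588, -0.9659); cell (7,1); t to first gridline: x 0.6568, y 0.5901 (then +3.8637 / +1.0353)
    (7,0) via y @ 0.5901  # hit
  → r_5 = 0.5901

ranges = [3.2069, 5.1153, 1.2113, 1.1400, 0.5901]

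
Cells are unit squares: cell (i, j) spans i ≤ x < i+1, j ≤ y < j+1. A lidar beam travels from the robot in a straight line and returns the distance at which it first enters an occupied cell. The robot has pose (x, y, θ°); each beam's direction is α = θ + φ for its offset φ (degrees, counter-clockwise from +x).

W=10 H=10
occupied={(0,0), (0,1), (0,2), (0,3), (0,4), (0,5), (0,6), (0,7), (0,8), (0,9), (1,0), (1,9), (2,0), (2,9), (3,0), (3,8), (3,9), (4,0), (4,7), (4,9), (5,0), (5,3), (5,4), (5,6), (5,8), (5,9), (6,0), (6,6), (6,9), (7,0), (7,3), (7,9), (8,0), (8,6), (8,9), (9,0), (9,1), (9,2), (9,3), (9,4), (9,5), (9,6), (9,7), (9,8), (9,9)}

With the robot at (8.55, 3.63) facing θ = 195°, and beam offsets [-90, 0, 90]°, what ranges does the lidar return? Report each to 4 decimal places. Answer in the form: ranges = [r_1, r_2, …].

beam 1: φ=-90°, α=105°
  dir = (cos 105°, sin 105°) = (-0.2588, 0.9659); from cell (8,3)
  next x-line at t=2.1250, next y-line at t=0.3831; Δt_x=3.8637, Δt_y=1.0353
    y: enter (8,4) at t=0.3831
    y: enter (8,5) at t=1.4183
    x: enter (7,5) at t=2.1250
    y: enter (7,6) at t=2.4536
    y: enter (7,7) at t=3.4889
    y: enter (7,8) at t=4.5242
    y: enter (7,9) at t=5.5594 ← occupied
  → r_1 = 5.5594
beam 2: φ=0°, α=195°
  dir = (cos 195°, sin 195°) = (-0.9659, -0.2588); from cell (8,3)
  next x-line at t=0.5694, next y-line at t=2.4341; Δt_x=1.0353, Δt_y=3.8637
    x: enter (7,3) at t=0.5694 ← occupied
  → r_2 = 0.5694
beam 3: φ=90°, α=285°
  dir = (cos 285°, sin 285°) = (0.2588, -0.9659); from cell (8,3)
  next x-line at t=1.7387, next y-line at t=0.6522; Δt_x=3.8637, Δt_y=1.0353
    y: enter (8,2) at t=0.6522
    y: enter (8,1) at t=1.6875
    x: enter (9,1) at t=1.7387 ← occupied
  → r_3 = 1.7387

ranges = [5.5594, 0.5694, 1.7387]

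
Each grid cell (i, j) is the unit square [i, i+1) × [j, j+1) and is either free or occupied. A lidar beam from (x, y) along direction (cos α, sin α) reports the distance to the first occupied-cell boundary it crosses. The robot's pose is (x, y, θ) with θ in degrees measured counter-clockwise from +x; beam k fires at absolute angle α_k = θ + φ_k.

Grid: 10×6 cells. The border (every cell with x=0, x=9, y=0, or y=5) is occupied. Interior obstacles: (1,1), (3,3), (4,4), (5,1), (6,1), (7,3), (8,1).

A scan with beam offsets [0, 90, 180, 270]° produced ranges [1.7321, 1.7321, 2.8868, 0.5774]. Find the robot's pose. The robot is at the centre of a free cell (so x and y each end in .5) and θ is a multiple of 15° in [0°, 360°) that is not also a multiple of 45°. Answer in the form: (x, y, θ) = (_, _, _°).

Enumerate (i+0.5, j+0.5, θ) over the 25 free cells and 16 admissible headings. For each, cast all 4 beams and compare to the given ranges.
  (7.5, 2.5, 30°): beam 2 = 0.5774 ≠ 1.7321 ✗
  (8.5, 2.5, 75°): beam 1 = 1.9319 ≠ 1.7321 ✗
  (4.5, 1.5, 75°): beam 1 = 3.6235 ≠ 1.7321 ✗
  (2.5, 3.5, 105°): beam 1 = 1.5529 ≠ 1.7321 ✗
  (8.5, 3.5, 345°): beam 1 = 0.5176 ≠ 1.7321 ✗
  …
  (2.5, 3.5, 120°): r_1=1.7321, r_2=1.7321, r_3=2.8868, r_4=0.5774 — all match ✓
Unique over the lattice → pose = (2.5, 3.5, 120°).

(x, y, θ) = (2.5, 3.5, 120°)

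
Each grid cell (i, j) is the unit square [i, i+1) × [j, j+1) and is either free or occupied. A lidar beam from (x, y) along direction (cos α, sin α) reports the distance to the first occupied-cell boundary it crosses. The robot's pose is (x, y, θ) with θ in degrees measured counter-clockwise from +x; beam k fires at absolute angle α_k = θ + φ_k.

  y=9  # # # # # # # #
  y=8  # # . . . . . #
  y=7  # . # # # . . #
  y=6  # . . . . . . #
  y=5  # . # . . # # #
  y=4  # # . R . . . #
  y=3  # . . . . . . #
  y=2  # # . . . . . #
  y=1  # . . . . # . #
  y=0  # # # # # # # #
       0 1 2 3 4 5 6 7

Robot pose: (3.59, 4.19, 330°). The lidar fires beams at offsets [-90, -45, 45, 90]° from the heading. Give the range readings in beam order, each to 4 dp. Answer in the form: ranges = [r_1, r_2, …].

beam 1: φ=-90°, α=240°
  cosα=-0.5000 sinα=-0.8660 | (3,4) | tMaxX 1.1800 tMaxY 0.2194 | tΔX 2.0000 tΔY 1.1547
    t=0.2194 [y] (3,3)
    t=1.1800 [x] (2,3)
    t=1.3741 [y] (2,2)
    t=2.5288 [y] (2,1)
    t=3.1800 [x] (1,1)
    t=3.6835 [y] (1,0) — stop
  → r_1 = 3.6835
beam 2: φ=-45°, α=285°
  cosα=0.2588 sinα=-0.9659 | (3,4) | tMaxX 1.5841 tMaxY 0.1967 | tΔX 3.8637 tΔY 1.0353
    t=0.1967 [y] (3,3)
    t=1.2320 [y] (3,2)
    t=1.5841 [x] (4,2)
    t=2.2673 [y] (4,1)
    t=3.3025 [y] (4,0) — stop
  → r_2 = 3.3025
beam 3: φ=45°, α=15°
  cosα=0.9659 sinα=0.2588 | (3,4) | tMaxX 0.4245 tMaxY 3.1296 | tΔX 1.0353 tΔY 3.8637
    t=0.4245 [x] (4,4)
    t=1.4597 [x] (5,4)
    t=2.4950 [x] (6,4)
    t=3.1296 [y] (6,5) — stop
  → r_3 = 3.1296
beam 4: φ=90°, α=60°
  cosα=0.5000 sinα=0.8660 | (3,4) | tMaxX 0.8200 tMaxY 0.9353 | tΔX 2.0000 tΔY 1.1547
    t=0.8200 [x] (4,4)
    t=0.9353 [y] (4,5)
    t=2.0900 [y] (4,6)
    t=2.8200 [x] (5,6)
    t=3.2447 [y] (5,7)
    t=4.3994 [y] (5,8)
    t=4.8200 [x] (6,8)
    t=5.5541 [y] (6,9) — stop
  → r_4 = 5.5541

ranges = [3.6835, 3.3025, 3.1296, 5.5541]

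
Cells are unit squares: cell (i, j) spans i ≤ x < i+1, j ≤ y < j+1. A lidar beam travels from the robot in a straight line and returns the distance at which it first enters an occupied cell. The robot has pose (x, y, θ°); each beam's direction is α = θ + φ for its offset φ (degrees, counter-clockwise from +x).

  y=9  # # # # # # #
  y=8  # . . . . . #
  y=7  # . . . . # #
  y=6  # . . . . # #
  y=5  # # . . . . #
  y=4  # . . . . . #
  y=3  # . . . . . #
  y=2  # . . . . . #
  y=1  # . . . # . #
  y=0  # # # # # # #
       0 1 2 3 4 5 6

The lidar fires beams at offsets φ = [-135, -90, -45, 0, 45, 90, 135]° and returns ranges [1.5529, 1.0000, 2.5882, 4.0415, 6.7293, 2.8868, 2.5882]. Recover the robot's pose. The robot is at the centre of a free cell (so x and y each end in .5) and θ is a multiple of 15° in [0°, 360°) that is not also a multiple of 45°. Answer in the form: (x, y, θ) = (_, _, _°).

The pose lattice has 36·16 = 576 candidates. Test each by forward raycasting.
  (3.5, 2.5, 330°): beam 1 = 2.5882 ≠ 1.5529 ✗
  (5.5, 2.5, 15°): beam 1 = 1.0000 ≠ 1.5529 ✗
  (1.5, 6.5, 30°): beam 1 = 0.5176 ≠ 1.5529 ✗
  (5.5, 8.5, 105°): beam 1 = 0.5774 ≠ 1.5529 ✗
  …
  (3.5, 2.5, 60°): r_1=1.5529, r_2=1.0000, r_3=2.5882, r_4=4.0415, r_5=6.7293, r_6=2.8868, r_7=2.5882 — all match ✓
No second candidate reproduces the full scan.

(x, y, θ) = (3.5, 2.5, 60°)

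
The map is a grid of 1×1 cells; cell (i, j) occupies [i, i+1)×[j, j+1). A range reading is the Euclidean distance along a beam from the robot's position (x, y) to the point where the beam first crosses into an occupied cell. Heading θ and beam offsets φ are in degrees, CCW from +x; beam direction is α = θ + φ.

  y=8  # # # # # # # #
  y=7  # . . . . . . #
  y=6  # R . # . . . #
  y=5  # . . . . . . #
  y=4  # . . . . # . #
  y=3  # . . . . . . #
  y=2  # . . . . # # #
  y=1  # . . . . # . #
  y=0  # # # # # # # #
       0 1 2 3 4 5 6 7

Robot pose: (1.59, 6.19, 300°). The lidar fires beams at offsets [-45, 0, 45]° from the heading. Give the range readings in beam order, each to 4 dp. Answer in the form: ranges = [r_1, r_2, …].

ranges = [2.2796, 5.9929, 5.6008]

beam 1: φ=-45°, α=255°
  d=(-0.2588,-0.9659)  start (1,6)  tX=2.2796 tY=0.1967  stride 1/|dx|=3.8637 1/|dy|=1.0353
    cross y-line → (1,5), t=0.1967
    cross y-line → (1,4), t=1.2320
    cross y-line → (1,3), t=2.2673
    cross x-line → (0,3), t=2.2796 (wall)
  → r_1 = 2.2796
beam 2: φ=0°, α=300°
  d=(0.5000,-0.8660)  start (1,6)  tX=0.8200 tY=0.2194  stride 1/|dx|=2.0000 1/|dy|=1.1547
    cross y-line → (1,5), t=0.2194
    cross x-line → (2,5), t=0.8200
    cross y-line → (2,4), t=1.3741
    cross y-line → (2,3), t=2.5288
    cross x-line → (3,3), t=2.8200
    cross y-line → (3,2), t=3.6835
    cross x-line → (4,2), t=4.8200
    cross y-line → (4,1), t=4.8382
    cross y-line → (4,0), t=5.9929 (wall)
  → r_2 = 5.9929
beam 3: φ=45°, α=345°
  d=(0.9659,-0.2588)  start (1,6)  tX=0.4245 tY=0.7341  stride 1/|dx|=1.0353 1/|dy|=3.8637
    cross x-line → (2,6), t=0.4245
    cross y-line → (2,5), t=0.7341
    cross x-line → (3,5), t=1.4597
    cross x-line → (4,5), t=2.4950
    cross x-line → (5,5), t=3.5303
    cross x-line → (6,5), t=4.5656
    cross y-line → (6,4), t=4.5978
    cross x-line → (7,4), t=5.6008 (wall)
  → r_3 = 5.6008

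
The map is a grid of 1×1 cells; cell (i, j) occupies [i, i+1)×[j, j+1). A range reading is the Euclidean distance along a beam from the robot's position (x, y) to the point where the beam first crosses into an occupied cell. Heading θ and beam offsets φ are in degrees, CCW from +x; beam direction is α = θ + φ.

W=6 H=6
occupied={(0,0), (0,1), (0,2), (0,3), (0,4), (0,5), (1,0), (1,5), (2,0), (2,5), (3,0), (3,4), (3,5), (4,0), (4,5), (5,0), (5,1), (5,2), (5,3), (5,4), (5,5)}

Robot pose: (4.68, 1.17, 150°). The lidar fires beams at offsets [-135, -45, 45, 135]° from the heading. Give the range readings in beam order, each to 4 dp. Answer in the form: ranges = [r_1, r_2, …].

ranges = [0.3313, 2.9298, 0.6568, 0.1760]

beam 1: φ=-135°, α=15°
  direction (0.9659, 0.2588); cell (4,1); t to first gridline: x 0.3313, y 3.2069 (then +1.0353 / +3.8637)
    (5,1) via x @ 0.3313  # hit
  → r_1 = 0.3313
beam 2: φ=-45°, α=105°
  direction (-0.2588, 0.9659); cell (4,1); t to first gridline: x 2.6273, y 0.8593 (then +3.8637 / +1.0353)
    (4,2) via y @ 0.8593
    (4,3) via y @ 1.8946
    (3,3) via x @ 2.6273
    (3,4) via y @ 2.9298  # hit
  → r_2 = 2.9298
beam 3: φ=45°, α=195°
  direction (-0.9659, -0.2588); cell (4,1); t to first gridline: x 0.7040, y 0.6568 (then +1.0353 / +3.8637)
    (4,0) via y @ 0.6568  # hit
  → r_3 = 0.6568
beam 4: φ=135°, α=285°
  direction (0.2588, -0.9659); cell (4,1); t to first gridline: x 1.2364, y 0.1760 (then +3.8637 / +1.0353)
    (4,0) via y @ 0.1760  # hit
  → r_4 = 0.1760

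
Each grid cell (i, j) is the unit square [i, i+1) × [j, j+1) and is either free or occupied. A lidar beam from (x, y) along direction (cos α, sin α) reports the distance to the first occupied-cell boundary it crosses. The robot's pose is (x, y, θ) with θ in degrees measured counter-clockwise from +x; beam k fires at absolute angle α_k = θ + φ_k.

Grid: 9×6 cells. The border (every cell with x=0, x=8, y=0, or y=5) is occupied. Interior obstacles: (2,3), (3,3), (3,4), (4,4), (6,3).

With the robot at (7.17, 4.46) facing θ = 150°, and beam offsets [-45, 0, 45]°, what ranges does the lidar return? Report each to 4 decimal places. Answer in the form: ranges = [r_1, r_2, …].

beam 1: φ=-45°, α=105°
  d=(-0.2588,0.9659)  start (7,4)  tX=0.6568 tY=0.5590  stride 1/|dx|=3.8637 1/|dy|=1.0353
    cross y-line → (7,5), t=0.5590 (wall)
  → r_1 = 0.5590
beam 2: φ=0°, α=150°
  d=(-0.8660,0.5000)  start (7,4)  tX=0.1963 tY=1.0800  stride 1/|dx|=1.1547 1/|dy|=2.0000
    cross x-line → (6,4), t=0.1963
    cross y-line → (6,5), t=1.0800 (wall)
  → r_2 = 1.0800
beam 3: φ=45°, α=195°
  d=(-0.9659,-0.2588)  start (7,4)  tX=0.1760 tY=1.7773  stride 1/|dx|=1.0353 1/|dy|=3.8637
    cross x-line → (6,4), t=0.1760
    cross x-line → (5,4), t=1.2113
    cross y-line → (5,3), t=1.7773
    cross x-line → (4,3), t=2.2465
    cross x-line → (3,3), t=3.2818 (wall)
  → r_3 = 3.2818

ranges = [0.5590, 1.0800, 3.2818]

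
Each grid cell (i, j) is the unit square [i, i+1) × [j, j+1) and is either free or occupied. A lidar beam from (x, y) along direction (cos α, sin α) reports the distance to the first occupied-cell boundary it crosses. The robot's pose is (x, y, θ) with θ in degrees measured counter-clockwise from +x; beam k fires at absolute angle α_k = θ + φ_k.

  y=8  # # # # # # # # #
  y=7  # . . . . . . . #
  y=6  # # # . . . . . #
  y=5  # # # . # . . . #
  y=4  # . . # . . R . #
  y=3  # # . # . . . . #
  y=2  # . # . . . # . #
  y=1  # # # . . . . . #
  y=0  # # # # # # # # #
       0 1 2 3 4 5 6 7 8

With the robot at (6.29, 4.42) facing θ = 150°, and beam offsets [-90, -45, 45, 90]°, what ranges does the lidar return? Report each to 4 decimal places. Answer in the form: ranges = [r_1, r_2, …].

ranges = [3.4200, 3.7063, 2.3708, 3.9491]

beam 1: φ=-90°, α=60°
  d=(0.5000,0.8660)  start (6,4)  tX=1.4200 tY=0.6697  stride 1/|dx|=2.0000 1/|dy|=1.1547
    cross y-line → (6,5), t=0.6697
    cross x-line → (7,5), t=1.4200
    cross y-line → (7,6), t=1.8244
    cross y-line → (7,7), t=2.9791
    cross x-line → (8,7), t=3.4200 (wall)
  → r_1 = 3.4200
beam 2: φ=-45°, α=105°
  d=(-0.2588,0.9659)  start (6,4)  tX=1.1205 tY=0.6005  stride 1/|dx|=3.8637 1/|dy|=1.0353
    cross y-line → (6,5), t=0.6005
    cross x-line → (5,5), t=1.1205
    cross y-line → (5,6), t=1.6357
    cross y-line → (5,7), t=2.6710
    cross y-line → (5,8), t=3.7063 (wall)
  → r_2 = 3.7063
beam 3: φ=45°, α=195°
  d=(-0.9659,-0.2588)  start (6,4)  tX=0.3002 tY=1.6228  stride 1/|dx|=1.0353 1/|dy|=3.8637
    cross x-line → (5,4), t=0.3002
    cross x-line → (4,4), t=1.3355
    cross y-line → (4,3), t=1.6228
    cross x-line → (3,3), t=2.3708 (wall)
  → r_3 = 2.3708
beam 4: φ=90°, α=240°
  d=(-0.5000,-0.8660)  start (6,4)  tX=0.5800 tY=0.4850  stride 1/|dx|=2.0000 1/|dy|=1.1547
    cross y-line → (6,3), t=0.4850
    cross x-line → (5,3), t=0.5800
    cross y-line → (5,2), t=1.6397
    cross x-line → (4,2), t=2.5800
    cross y-line → (4,1), t=2.7944
    cross y-line → (4,0), t=3.9491 (wall)
  → r_4 = 3.9491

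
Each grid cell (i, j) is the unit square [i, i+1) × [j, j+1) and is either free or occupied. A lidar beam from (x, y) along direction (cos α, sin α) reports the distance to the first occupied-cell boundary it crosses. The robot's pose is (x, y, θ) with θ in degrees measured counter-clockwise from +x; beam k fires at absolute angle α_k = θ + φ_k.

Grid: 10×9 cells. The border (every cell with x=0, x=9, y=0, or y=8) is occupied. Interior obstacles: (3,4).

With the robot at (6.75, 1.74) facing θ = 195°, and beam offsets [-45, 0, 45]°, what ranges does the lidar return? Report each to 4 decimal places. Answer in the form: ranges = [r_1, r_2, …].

beam 1: φ=-45°, α=150°
  d=(-0.8660,0.5000)  start (6,1)  tX=0.8660 tY=0.5200  stride 1/|dx|=1.1547 1/|dy|=2.0000
    cross y-line → (6,2), t=0.5200
    cross x-line → (5,2), t=0.8660
    cross x-line → (4,2), t=2.0207
    cross y-line → (4,3), t=2.5200
    cross x-line → (3,3), t=3.1754
    cross x-line → (2,3), t=4.3301
    cross y-line → (2,4), t=4.5200
    cross x-line → (1,4), t=5.4848
    cross y-line → (1,5), t=6.5200
    cross x-line → (0,5), t=6.6395 (wall)
  → r_1 = 6.6395
beam 2: φ=0°, α=195°
  d=(-0.9659,-0.2588)  start (6,1)  tX=0.7765 tY=2.8591  stride 1/|dx|=1.0353 1/|dy|=3.8637
    cross x-line → (5,1), t=0.7765
    cross x-line → (4,1), t=1.8117
    cross x-line → (3,1), t=2.8470
    cross y-line → (3,0), t=2.8591 (wall)
  → r_2 = 2.8591
beam 3: φ=45°, α=240°
  d=(-0.5000,-0.8660)  start (6,1)  tX=1.5000 tY=0.8545  stride 1/|dx|=2.0000 1/|dy|=1.1547
    cross y-line → (6,0), t=0.8545 (wall)
  → r_3 = 0.8545

ranges = [6.6395, 2.8591, 0.8545]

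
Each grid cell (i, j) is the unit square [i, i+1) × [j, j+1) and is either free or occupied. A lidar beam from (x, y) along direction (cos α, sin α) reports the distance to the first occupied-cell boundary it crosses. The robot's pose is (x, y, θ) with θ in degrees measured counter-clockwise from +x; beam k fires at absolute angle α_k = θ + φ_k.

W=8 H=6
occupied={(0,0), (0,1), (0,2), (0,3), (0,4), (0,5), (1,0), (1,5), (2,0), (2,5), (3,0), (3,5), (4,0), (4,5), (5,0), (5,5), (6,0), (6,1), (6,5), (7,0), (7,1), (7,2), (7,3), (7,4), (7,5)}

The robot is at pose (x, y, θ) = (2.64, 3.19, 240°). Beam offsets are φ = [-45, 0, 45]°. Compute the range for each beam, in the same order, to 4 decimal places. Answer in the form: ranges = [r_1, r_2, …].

beam 1: φ=-45°, α=195°
  direction (-0.9659, -0.2588); cell (2,3); t to first gridline: x 0.6626, y 0.7341 (then +1.0353 / +3.8637)
    (1,3) via x @ 0.6626
    (1,2) via y @ 0.7341
    (0,2) via x @ 1.6979  # hit
  → r_1 = 1.6979
beam 2: φ=0°, α=240°
  direction (-0.5000, -0.8660); cell (2,3); t to first gridline: x 1.2800, y 0.2194 (then +2.0000 / +1.1547)
    (2,2) via y @ 0.2194
    (1,2) via x @ 1.2800
    (1,1) via y @ 1.3741
    (1,0) via y @ 2.5288  # hit
  → r_2 = 2.5288
beam 3: φ=45°, α=285°
  direction (0.2588, -0.9659); cell (2,3); t to first gridline: x 1.3909, y 0.1967 (then +3.8637 / +1.0353)
    (2,2) via y @ 0.1967
    (2,1) via y @ 1.2320
    (3,1) via x @ 1.3909
    (3,0) via y @ 2.2673  # hit
  → r_3 = 2.2673

ranges = [1.6979, 2.5288, 2.2673]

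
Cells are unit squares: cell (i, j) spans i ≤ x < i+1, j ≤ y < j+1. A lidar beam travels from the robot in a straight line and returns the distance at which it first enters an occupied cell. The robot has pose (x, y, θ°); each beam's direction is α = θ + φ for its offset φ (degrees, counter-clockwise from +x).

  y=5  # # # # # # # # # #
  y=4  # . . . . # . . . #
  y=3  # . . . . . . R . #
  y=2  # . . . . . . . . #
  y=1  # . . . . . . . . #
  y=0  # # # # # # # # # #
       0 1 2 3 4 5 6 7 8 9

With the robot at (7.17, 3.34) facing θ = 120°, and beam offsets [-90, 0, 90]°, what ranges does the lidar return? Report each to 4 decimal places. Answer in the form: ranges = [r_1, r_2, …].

ranges = [2.1131, 1.9168, 4.6800]

beam 1: φ=-90°, α=30°
  direction (0.8660, 0.5000); cell (7,3); t to first gridline: x 0.9584, y 1.3200 (then +1.1547 / +2.0000)
    (8,3) via x @ 0.9584
    (8,4) via y @ 1.3200
    (9,4) via x @ 2.1131  # hit
  → r_1 = 2.1131
beam 2: φ=0°, α=120°
  direction (-0.5000, 0.8660); cell (7,3); t to first gridline: x 0.3400, y 0.7621 (then +2.0000 / +1.1547)
    (6,3) via x @ 0.3400
    (6,4) via y @ 0.7621
    (6,5) via y @ 1.9168  # hit
  → r_2 = 1.9168
beam 3: φ=90°, α=210°
  direction (-0.8660, -0.5000); cell (7,3); t to first gridline: x 0.1963, y 0.6800 (then +1.1547 / +2.0000)
    (6,3) via x @ 0.1963
    (6,2) via y @ 0.6800
    (5,2) via x @ 1.3510
    (4,2) via x @ 2.5057
    (4,1) via y @ 2.6800
    (3,1) via x @ 3.6604
    (3,0) via y @ 4.6800  # hit
  → r_3 = 4.6800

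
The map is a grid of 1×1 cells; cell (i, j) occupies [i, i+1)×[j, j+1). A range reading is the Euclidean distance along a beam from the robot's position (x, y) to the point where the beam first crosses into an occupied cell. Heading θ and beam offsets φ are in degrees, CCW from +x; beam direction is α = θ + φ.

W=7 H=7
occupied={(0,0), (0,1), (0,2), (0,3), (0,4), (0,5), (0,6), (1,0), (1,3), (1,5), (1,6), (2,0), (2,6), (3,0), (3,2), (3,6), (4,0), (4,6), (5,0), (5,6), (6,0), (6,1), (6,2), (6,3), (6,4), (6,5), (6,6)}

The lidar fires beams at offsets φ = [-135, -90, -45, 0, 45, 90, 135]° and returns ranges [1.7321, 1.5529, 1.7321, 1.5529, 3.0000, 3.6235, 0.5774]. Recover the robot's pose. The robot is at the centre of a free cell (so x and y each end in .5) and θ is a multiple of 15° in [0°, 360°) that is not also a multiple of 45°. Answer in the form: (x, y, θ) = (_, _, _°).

Enumerate (i+0.5, j+0.5, θ) over the 22 free cells and 16 admissible headings. For each, cast all 7 beams and compare to the given ranges.
  (2.5, 2.5, 105°): beam 1 = 0.5774 ≠ 1.7321 ✗
  (4.5, 3.5, 300°): beam 1 = 3.6235 ≠ 1.7321 ✗
  (1.5, 1.5, 75°): beam 1 = 0.5774 ≠ 1.7321 ✗
  (4.5, 5.5, 165°): beam 1 = 1.0000 ≠ 1.7321 ✗
  …
  (4.5, 2.5, 15°): r_1=1.7321, r_2=1.5529, r_3=1.7321, r_4=1.5529, r_5=3.0000, r_6=3.6235, r_7=0.5774 — all match ✓
Only this pose fits every beam.

(x, y, θ) = (4.5, 2.5, 15°)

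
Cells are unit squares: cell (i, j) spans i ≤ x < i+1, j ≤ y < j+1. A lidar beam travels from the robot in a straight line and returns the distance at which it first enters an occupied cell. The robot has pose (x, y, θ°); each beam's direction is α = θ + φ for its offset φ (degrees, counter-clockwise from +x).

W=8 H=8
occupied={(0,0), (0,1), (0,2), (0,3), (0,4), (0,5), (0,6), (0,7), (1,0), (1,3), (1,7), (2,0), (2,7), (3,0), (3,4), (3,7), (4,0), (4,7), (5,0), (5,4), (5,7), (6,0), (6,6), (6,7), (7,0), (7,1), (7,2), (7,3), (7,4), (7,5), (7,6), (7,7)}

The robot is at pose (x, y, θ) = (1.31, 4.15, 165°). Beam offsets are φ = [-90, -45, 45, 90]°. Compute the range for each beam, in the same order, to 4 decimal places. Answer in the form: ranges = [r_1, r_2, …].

beam 1: φ=-90°, α=75°
  cosα=0.2588 sinα=0.9659 | (1,4) | tMaxX 2.6660 tMaxY 0.8800 | tΔX 3.8637 tΔY 1.0353
    t=0.8800 [y] (1,5)
    t=1.9153 [y] (1,6)
    t=2.6660 [x] (2,6)
    t=2.9505 [y] (2,7) — stop
  → r_1 = 2.9505
beam 2: φ=-45°, α=120°
  cosα=-0.5000 sinα=0.8660 | (1,4) | tMaxX 0.6200 tMaxY 0.9815 | tΔX 2.0000 tΔY 1.1547
    t=0.6200 [x] (0,4) — stop
  → r_2 = 0.6200
beam 3: φ=45°, α=210°
  cosα=-0.8660 sinα=-0.5000 | (1,4) | tMaxX 0.3580 tMaxY 0.3000 | tΔX 1.1547 tΔY 2.0000
    t=0.3000 [y] (1,3) — stop
  → r_3 = 0.3000
beam 4: φ=90°, α=255°
  cosα=-0.2588 sinα=-0.9659 | (1,4) | tMaxX 1.1977 tMaxY 0.1553 | tΔX 3.8637 tΔY 1.0353
    t=0.1553 [y] (1,3) — stop
  → r_4 = 0.1553

ranges = [2.9505, 0.6200, 0.3000, 0.1553]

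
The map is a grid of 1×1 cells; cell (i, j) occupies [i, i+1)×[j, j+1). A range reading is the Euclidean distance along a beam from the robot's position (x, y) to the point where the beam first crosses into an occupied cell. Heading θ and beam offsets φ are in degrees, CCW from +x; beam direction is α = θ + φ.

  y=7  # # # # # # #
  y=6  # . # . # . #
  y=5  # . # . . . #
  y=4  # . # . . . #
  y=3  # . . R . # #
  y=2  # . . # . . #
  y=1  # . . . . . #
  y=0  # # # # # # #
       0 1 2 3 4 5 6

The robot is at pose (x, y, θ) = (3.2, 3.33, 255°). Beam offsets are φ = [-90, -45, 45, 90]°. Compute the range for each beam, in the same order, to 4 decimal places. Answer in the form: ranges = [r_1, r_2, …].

beam 1: φ=-90°, α=165°
  dir = (cos 165°, sin 165°) = (-0.9659, 0.2588); from cell (3,3)
  next x-line at t=0.2071, next y-line at t=2.5887; Δt_x=1.0353, Δt_y=3.8637
    x: enter (2,3) at t=0.2071
    x: enter (1,3) at t=1.2423
    x: enter (0,3) at t=2.2776 ← occupied
  → r_1 = 2.2776
beam 2: φ=-45°, α=210°
  dir = (cos 210°, sin 210°) = (-0.8660, -0.5000); from cell (3,3)
  next x-line at t=0.2309, next y-line at t=0.6600; Δt_x=1.1547, Δt_y=2.0000
    x: enter (2,3) at t=0.2309
    y: enter (2,2) at t=0.6600
    x: enter (1,2) at t=1.3856
    x: enter (0,2) at t=2.5403 ← occupied
  → r_2 = 2.5403
beam 3: φ=45°, α=300°
  dir = (cos 300°, sin 300°) = (0.5000, -0.8660); from cell (3,3)
  next x-line at t=1.6000, next y-line at t=0.3811; Δt_x=2.0000, Δt_y=1.1547
    y: enter (3,2) at t=0.3811 ← occupied
  → r_3 = 0.3811
beam 4: φ=90°, α=345°
  dir = (cos 345°, sin 345°) = (0.9659, -0.2588); from cell (3,3)
  next x-line at t=0.8282, next y-line at t=1.2750; Δt_x=1.0353, Δt_y=3.8637
    x: enter (4,3) at t=0.8282
    y: enter (4,2) at t=1.2750
    x: enter (5,2) at t=1.8635
    x: enter (6,2) at t=2.8988 ← occupied
  → r_4 = 2.8988

ranges = [2.2776, 2.5403, 0.3811, 2.8988]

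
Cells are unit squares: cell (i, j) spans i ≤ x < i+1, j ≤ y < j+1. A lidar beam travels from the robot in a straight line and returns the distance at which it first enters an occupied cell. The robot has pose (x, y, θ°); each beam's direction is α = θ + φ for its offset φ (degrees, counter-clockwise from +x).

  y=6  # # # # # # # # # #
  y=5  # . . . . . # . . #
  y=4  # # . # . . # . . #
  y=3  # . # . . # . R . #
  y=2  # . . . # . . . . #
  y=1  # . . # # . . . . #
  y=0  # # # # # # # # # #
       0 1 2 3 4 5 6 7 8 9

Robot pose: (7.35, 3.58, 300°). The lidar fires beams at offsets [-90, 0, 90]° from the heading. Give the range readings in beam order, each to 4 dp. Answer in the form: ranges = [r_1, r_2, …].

beam 1: φ=-90°, α=210°
  cosα=-0.8660 sinα=-0.5000 | (7,3) | tMaxX 0.4041 tMaxY 1.1600 | tΔX 1.1547 tΔY 2.0000
    t=0.4041 [x] (6,3)
    t=1.1600 [y] (6,2)
    t=1.5588 [x] (5,2)
    t=2.7135 [x] (4,2) — stop
  → r_1 = 2.7135
beam 2: φ=0°, α=300°
  cosα=0.5000 sinα=-0.8660 | (7,3) | tMaxX 1.3000 tMaxY 0.6697 | tΔX 2.0000 tΔY 1.1547
    t=0.6697 [y] (7,2)
    t=1.3000 [x] (8,2)
    t=1.8244 [y] (8,1)
    t=2.9791 [y] (8,0) — stop
  → r_2 = 2.9791
beam 3: φ=90°, α=30°
  cosα=0.8660 sinα=0.5000 | (7,3) | tMaxX 0.7506 tMaxY 0.8400 | tΔX 1.1547 tΔY 2.0000
    t=0.7506 [x] (8,3)
    t=0.8400 [y] (8,4)
    t=1.9053 [x] (9,4) — stop
  → r_3 = 1.9053

ranges = [2.7135, 2.9791, 1.9053]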